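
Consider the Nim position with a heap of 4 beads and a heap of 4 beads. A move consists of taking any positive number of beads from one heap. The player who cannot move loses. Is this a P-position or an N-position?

Compute the nim-sum pairwise:
4 ⊕ 4 = 0
The nim-sum is 0, so this is a P-position: the player to move is in a losing position under optimal play.

P-position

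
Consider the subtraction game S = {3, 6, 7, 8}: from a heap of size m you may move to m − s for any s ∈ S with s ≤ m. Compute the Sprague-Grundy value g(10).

3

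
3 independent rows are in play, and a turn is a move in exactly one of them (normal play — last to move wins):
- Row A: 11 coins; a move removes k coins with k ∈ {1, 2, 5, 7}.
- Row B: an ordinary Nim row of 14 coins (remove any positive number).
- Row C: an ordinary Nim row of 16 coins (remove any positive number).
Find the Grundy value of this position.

For row A, compute g(0), g(1), … with moves {1, 2, 5, 7}:
g(0) = mex{} = 0
g(1) = mex{0} = 1
g(2) = mex{0,1} = 2
g(3) = mex{1,2} = 0
g(4) = mex{0,2} = 1
g(5) = mex{0,1} = 2
g(6) = mex{1,2} = 0
g(7) = mex{0,2} = 1
g(8) = mex{0,1} = 2
g(9) = mex{1,2} = 0
g(10) = mex{0,2} = 1
g(11) = mex{0,1} = 2
So g(11) = 2.
Row B is a plain Nim row of size 14, so its Grundy value is 14.
Row C is a plain Nim row of size 16, so its Grundy value is 16.
The value of a disjunctive sum is the nim-sum of the parts.
Combined value = 2 ⊕ 14 ⊕ 16 = 28.

28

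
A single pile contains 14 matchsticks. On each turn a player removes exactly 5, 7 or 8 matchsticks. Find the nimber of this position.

Grundy values for subtraction set {5, 7, 8}:
g(0) = mex{} = 0
g(1) = mex{} = 0
g(2) = mex{} = 0
g(3) = mex{} = 0
g(4) = mex{} = 0
g(5) = mex{0} = 1
g(6) = mex{0} = 1
g(7) = mex{0} = 1
g(8) = mex{0} = 1
g(9) = mex{0} = 1
g(10) = mex{0,1} = 2
g(11) = mex{0,1} = 2
g(12) = mex{0,1} = 2
g(13) = mex{1} = 0
g(14) = mex{1} = 0
So g(14) = 0.

0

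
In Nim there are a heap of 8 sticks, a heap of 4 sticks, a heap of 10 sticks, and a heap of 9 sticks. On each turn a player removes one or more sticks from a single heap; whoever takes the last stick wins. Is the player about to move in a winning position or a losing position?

Winning position

In binary:
  1000  (8)
  0100  (4)
  1010  (10)
  1001  (9)
  ----
  1111  (15)
The nim-sum is 15 ≠ 0, so this is an N-position: the player to move can win.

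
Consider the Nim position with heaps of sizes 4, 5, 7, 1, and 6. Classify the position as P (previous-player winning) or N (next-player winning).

Nim-sum: 4 XOR 5 XOR 7 XOR 1 XOR 6 = 1.
The nim-sum is 1 ≠ 0, so this is an N-position: the player to move can win.

N-position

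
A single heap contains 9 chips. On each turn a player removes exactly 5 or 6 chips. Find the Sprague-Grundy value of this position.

1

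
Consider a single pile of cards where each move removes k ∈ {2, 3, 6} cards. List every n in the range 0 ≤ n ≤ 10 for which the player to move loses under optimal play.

0, 1, 5, 9, 10

Build the Grundy sequence with g(k) = mex{g(k−s) : s ∈ {2, 3, 6}, s ≤ k}:
k:     0  1  2  3  4  5  6  7  8  9 10
g(k):  0  0  1  1  2  0  3  1  2  0  0
The P-positions (g = 0) in 0..10 are 0, 1, 5, 9, 10.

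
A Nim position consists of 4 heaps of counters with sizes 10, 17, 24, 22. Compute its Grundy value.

21

In binary:
  01010  (10)
  10001  (17)
  11000  (24)
  10110  (22)
  -----
  10101  (21)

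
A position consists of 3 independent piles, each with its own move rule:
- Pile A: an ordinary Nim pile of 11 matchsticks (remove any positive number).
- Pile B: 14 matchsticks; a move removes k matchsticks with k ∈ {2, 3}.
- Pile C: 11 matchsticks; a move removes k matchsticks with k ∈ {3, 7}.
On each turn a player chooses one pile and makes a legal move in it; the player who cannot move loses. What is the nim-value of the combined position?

Pile A is a plain Nim pile of size 11, so its Grundy value is 11.
Grundy values for pile B (subtraction set {2, 3}):
g(0) = mex{} = 0
g(1) = mex{} = 0
g(2) = mex{0} = 1
g(3) = mex{0} = 1
g(4) = mex{0,1} = 2
g(5) = mex{1} = 0
g(6) = mex{1,2} = 0
g(7) = mex{0,2} = 1
g(8) = mex{0} = 1
g(9) = mex{0,1} = 2
g(10) = mex{1} = 0
g(11) = mex{1,2} = 0
g(12) = mex{0,2} = 1
g(13) = mex{0} = 1
g(14) = mex{0,1} = 2
So g(14) = 2.
For pile C, compute g(0), g(1), … with moves {3, 7}:
k:     0  1  2  3  4  5  6  7  8  9 10 11
g(k):  0  0  0  1  1  1  0  2  2  1  0  0
So g(11) = 0.
The value of a disjunctive sum is the nim-sum of the parts.
Combined value = 11 ⊕ 2 ⊕ 0 = 9.

9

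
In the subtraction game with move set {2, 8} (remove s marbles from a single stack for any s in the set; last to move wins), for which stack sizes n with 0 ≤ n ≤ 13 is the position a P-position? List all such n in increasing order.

Compute g(0), g(1), … for moves {2, 8}:
g(0) = mex{} = 0
g(1) = mex{} = 0
g(2) = mex{0} = 1
g(3) = mex{0} = 1
g(4) = mex{1} = 0
g(5) = mex{1} = 0
g(6) = mex{0} = 1
g(7) = mex{0} = 1
g(8) = mex{0,1} = 2
g(9) = mex{0,1} = 2
g(10) = mex{1,2} = 0
g(11) = mex{1,2} = 0
g(12) = mex{0} = 1
g(13) = mex{0} = 1
The P-positions (g = 0) in 0..13 are 0, 1, 4, 5, 10, 11.

0, 1, 4, 5, 10, 11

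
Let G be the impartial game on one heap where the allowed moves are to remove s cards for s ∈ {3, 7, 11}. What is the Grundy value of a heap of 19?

1

Compute g(0), g(1), … for moves {3, 7, 11}:
k:     0  1  2  3  4  5  6  7  8  9 10 11 12 13 14 15 16 17 18 19
g(k):  0  0  0  1  1  1  0  2  2  1  0  3  2  1  0  0  0  1  1  1
So g(19) = 1.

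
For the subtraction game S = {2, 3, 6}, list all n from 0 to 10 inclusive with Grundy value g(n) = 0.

0, 1, 5, 9, 10

Build the Grundy sequence with g(k) = mex{g(k−s) : s ∈ {2, 3, 6}, s ≤ k}:
k:     0  1  2  3  4  5  6  7  8  9 10
g(k):  0  0  1  1  2  0  3  1  2  0  0
The P-positions (g = 0) in 0..10 are 0, 1, 5, 9, 10.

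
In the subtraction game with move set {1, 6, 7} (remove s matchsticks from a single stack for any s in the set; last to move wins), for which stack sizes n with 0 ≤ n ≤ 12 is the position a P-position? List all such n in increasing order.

0, 2, 4, 12

Compute g(0), g(1), … for moves {1, 6, 7}:
g(0) = mex{} = 0
g(1) = mex{0} = 1
g(2) = mex{1} = 0
g(3) = mex{0} = 1
g(4) = mex{1} = 0
g(5) = mex{0} = 1
g(6) = mex{0,1} = 2
g(7) = mex{0,1,2} = 3
g(8) = mex{0,1,3} = 2
g(9) = mex{0,1,2} = 3
g(10) = mex{0,1,3} = 2
g(11) = mex{0,1,2} = 3
g(12) = mex{1,2,3} = 0
The P-positions (g = 0) in 0..12 are 0, 2, 4, 12.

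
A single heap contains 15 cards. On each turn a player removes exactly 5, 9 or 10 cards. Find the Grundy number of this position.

0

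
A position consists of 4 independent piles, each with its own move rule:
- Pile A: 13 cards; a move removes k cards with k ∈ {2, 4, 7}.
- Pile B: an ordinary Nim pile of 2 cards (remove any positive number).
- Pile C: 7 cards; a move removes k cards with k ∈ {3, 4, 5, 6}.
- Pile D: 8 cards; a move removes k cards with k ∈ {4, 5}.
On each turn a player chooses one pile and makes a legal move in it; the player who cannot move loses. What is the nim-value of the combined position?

0

For pile A, compute g(0), g(1), … with moves {2, 4, 7}:
k:     0  1  2  3  4  5  6  7  8  9 10 11 12 13
g(k):  0  0  1  1  2  2  0  3  1  0  2  1  0  2
So g(13) = 2.
Pile B is a plain Nim pile of size 2, so its Grundy value is 2.
Grundy values for pile C (subtraction set {3, 4, 5, 6}):
g(0) = mex{} = 0
g(1) = mex{} = 0
g(2) = mex{} = 0
g(3) = mex{0} = 1
g(4) = mex{0} = 1
g(5) = mex{0} = 1
g(6) = mex{0,1} = 2
g(7) = mex{0,1} = 2
So g(7) = 2.
Grundy values for pile D (subtraction set {4, 5}):
g(0) = mex{} = 0
g(1) = mex{} = 0
g(2) = mex{} = 0
g(3) = mex{} = 0
g(4) = mex{0} = 1
g(5) = mex{0} = 1
g(6) = mex{0} = 1
g(7) = mex{0} = 1
g(8) = mex{0,1} = 2
So g(8) = 2.
By the Sprague-Grundy theorem, the Grundy value of a sum of independent games is the XOR of the component values.
Combined value = 2 ⊕ 2 ⊕ 2 ⊕ 2 = 0.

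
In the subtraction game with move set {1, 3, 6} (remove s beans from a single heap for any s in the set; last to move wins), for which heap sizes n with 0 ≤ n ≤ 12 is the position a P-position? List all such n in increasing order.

0, 2, 4, 9, 11

Grundy values for subtraction set {1, 3, 6}:
g(0) = mex{} = 0
g(1) = mex{0} = 1
g(2) = mex{1} = 0
g(3) = mex{0} = 1
g(4) = mex{1} = 0
g(5) = mex{0} = 1
g(6) = mex{0,1} = 2
g(7) = mex{0,1,2} = 3
g(8) = mex{0,1,3} = 2
g(9) = mex{1,2} = 0
g(10) = mex{0,3} = 1
g(11) = mex{1,2} = 0
g(12) = mex{0,2} = 1
The P-positions (g = 0) in 0..12 are 0, 2, 4, 9, 11.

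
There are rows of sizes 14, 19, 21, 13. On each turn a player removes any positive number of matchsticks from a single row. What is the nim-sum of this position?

5

Nim-sum: 14 ⊕ 19 ⊕ 21 ⊕ 13 = 5.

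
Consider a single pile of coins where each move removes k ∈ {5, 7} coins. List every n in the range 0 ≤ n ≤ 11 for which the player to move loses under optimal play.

Build the Grundy sequence with g(k) = mex{g(k−s) : s ∈ {5, 7}, s ≤ k}:
g(0) = mex{} = 0
g(1) = mex{} = 0
g(2) = mex{} = 0
g(3) = mex{} = 0
g(4) = mex{} = 0
g(5) = mex{0} = 1
g(6) = mex{0} = 1
g(7) = mex{0} = 1
g(8) = mex{0} = 1
g(9) = mex{0} = 1
g(10) = mex{0,1} = 2
g(11) = mex{0,1} = 2
The P-positions (g = 0) in 0..11 are 0, 1, 2, 3, 4.

0, 1, 2, 3, 4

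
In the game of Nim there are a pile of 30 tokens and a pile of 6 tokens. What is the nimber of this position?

In binary:
  11110  (30)
  00110  (6)
  -----
  11000  (24)

24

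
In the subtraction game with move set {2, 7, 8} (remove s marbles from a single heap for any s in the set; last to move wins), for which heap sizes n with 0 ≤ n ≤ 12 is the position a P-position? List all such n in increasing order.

Build the Grundy sequence with g(k) = mex{g(k−s) : s ∈ {2, 7, 8}, s ≤ k}:
k:     0  1  2  3  4  5  6  7  8  9 10 11 12
g(k):  0  0  1  1  0  0  1  1  2  2  0  3  1
The P-positions (g = 0) in 0..12 are 0, 1, 4, 5, 10.

0, 1, 4, 5, 10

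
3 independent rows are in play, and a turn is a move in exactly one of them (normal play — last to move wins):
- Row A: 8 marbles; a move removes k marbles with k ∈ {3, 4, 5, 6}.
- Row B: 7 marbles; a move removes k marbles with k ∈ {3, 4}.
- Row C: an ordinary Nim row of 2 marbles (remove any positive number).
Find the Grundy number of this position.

For row A, compute g(0), g(1), … with moves {3, 4, 5, 6}:
k:     0  1  2  3  4  5  6  7  8
g(k):  0  0  0  1  1  1  2  2  2
So g(8) = 2.
For row B, compute g(0), g(1), … with moves {3, 4}:
k:     0  1  2  3  4  5  6  7
g(k):  0  0  0  1  1  1  2  0
So g(7) = 0.
Row C is a plain Nim row of size 2, so its Grundy value is 2.
The value of a disjunctive sum is the nim-sum of the parts.
Combined value = 2 ⊕ 0 ⊕ 2 = 0.

0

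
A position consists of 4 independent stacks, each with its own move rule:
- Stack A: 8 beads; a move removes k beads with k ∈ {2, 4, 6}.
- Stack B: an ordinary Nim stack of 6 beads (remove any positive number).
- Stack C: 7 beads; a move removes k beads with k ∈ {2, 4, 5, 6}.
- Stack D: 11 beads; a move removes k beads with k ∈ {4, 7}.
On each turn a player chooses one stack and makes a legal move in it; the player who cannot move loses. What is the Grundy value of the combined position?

5

For stack A, compute g(0), g(1), … with moves {2, 4, 6}:
g(0) = mex{} = 0
g(1) = mex{} = 0
g(2) = mex{0} = 1
g(3) = mex{0} = 1
g(4) = mex{0,1} = 2
g(5) = mex{0,1} = 2
g(6) = mex{0,1,2} = 3
g(7) = mex{0,1,2} = 3
g(8) = mex{1,2,3} = 0
So g(8) = 0.
Stack B is a plain Nim stack of size 6, so its Grundy value is 6.
Grundy values for stack C (subtraction set {2, 4, 5, 6}):
g(0) = mex{} = 0
g(1) = mex{} = 0
g(2) = mex{0} = 1
g(3) = mex{0} = 1
g(4) = mex{0,1} = 2
g(5) = mex{0,1} = 2
g(6) = mex{0,1,2} = 3
g(7) = mex{0,1,2} = 3
So g(7) = 3.
Grundy values for stack D (subtraction set {4, 7}):
k:     0  1  2  3  4  5  6  7  8  9 10 11
g(k):  0  0  0  0  1  1  1  1  2  2  2  0
So g(11) = 0.
The value of a disjunctive sum is the nim-sum of the parts.
Combined value = 0 ⊕ 6 ⊕ 3 ⊕ 0 = 5.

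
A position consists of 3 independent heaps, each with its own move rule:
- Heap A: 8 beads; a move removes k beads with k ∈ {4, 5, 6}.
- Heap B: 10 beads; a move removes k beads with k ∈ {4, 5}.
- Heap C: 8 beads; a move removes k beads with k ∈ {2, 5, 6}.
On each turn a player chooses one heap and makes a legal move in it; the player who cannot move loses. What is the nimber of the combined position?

Grundy values for heap A (subtraction set {4, 5, 6}):
g(0) = mex{} = 0
g(1) = mex{} = 0
g(2) = mex{} = 0
g(3) = mex{} = 0
g(4) = mex{0} = 1
g(5) = mex{0} = 1
g(6) = mex{0} = 1
g(7) = mex{0} = 1
g(8) = mex{0,1} = 2
So g(8) = 2.
Build the Grundy sequence for heap B with g(k) = mex{g(k−s) : s ∈ {4, 5}, s ≤ k}:
k:     0  1  2  3  4  5  6  7  8  9 10
g(k):  0  0  0  0  1  1  1  1  2  0  0
So g(10) = 0.
Grundy values for heap C (subtraction set {2, 5, 6}):
g(0) = mex{} = 0
g(1) = mex{} = 0
g(2) = mex{0} = 1
g(3) = mex{0} = 1
g(4) = mex{1} = 0
g(5) = mex{0,1} = 2
g(6) = mex{0} = 1
g(7) = mex{0,1,2} = 3
g(8) = mex{1} = 0
So g(8) = 0.
The value of a disjunctive sum is the nim-sum of the parts.
Combined value = 2 ⊕ 0 ⊕ 0 = 2.

2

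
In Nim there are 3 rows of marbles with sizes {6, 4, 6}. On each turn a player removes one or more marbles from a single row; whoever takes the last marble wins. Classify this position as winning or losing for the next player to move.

Winning position

Compute the nim-sum pairwise:
6 ^ 4 = 2
2 ^ 6 = 4
The nim-sum is 4 ≠ 0, so this is an N-position: the player to move can win.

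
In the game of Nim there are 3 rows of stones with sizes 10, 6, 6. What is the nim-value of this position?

Compute the nim-sum pairwise:
10 ^ 6 = 12
12 ^ 6 = 10

10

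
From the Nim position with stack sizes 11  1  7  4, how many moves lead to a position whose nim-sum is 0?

1

Bitwise XOR of the heap sizes:
  1011  (11)
  0001  (1)
  0111  (7)
  0100  (4)
  ----
  1001  (9)
The overall nim-sum is X = 9. A stack of size p has a winning move iff p XOR X < p (reduce it to p XOR X).
  11: 11 XOR 9 = 2 < 11 — winning move (to 2).
  1: 1 XOR 9 = 8 ≥ 1 — no move.
  7: 7 XOR 9 = 14 ≥ 7 — no move.
  4: 4 XOR 9 = 13 ≥ 4 — no move.
That gives 1 winning move.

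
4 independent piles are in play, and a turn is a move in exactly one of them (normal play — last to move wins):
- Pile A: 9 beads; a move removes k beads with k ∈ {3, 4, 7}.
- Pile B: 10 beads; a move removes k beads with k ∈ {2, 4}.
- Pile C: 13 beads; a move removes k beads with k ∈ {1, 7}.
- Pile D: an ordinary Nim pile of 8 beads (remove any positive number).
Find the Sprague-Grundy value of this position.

8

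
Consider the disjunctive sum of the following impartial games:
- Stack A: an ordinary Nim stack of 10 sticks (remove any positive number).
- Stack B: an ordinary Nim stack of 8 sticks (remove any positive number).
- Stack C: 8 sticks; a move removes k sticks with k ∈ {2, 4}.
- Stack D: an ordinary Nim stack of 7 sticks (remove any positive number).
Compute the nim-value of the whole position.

Stack A is a plain Nim stack of size 10, so its Grundy value is 10.
Stack B is a plain Nim stack of size 8, so its Grundy value is 8.
Grundy values for stack C (subtraction set {2, 4}):
g(0) = mex{} = 0
g(1) = mex{} = 0
g(2) = mex{0} = 1
g(3) = mex{0} = 1
g(4) = mex{0,1} = 2
g(5) = mex{0,1} = 2
g(6) = mex{1,2} = 0
g(7) = mex{1,2} = 0
g(8) = mex{0,2} = 1
So g(8) = 1.
Stack D is a plain Nim stack of size 7, so its Grundy value is 7.
The value of a disjunctive sum is the nim-sum of the parts.
Combined value = 10 ⊕ 8 ⊕ 1 ⊕ 7 = 4.

4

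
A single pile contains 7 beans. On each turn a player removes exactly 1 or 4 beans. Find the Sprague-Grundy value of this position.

Build the Grundy sequence with g(k) = mex{g(k−s) : s ∈ {1, 4}, s ≤ k}:
g(0) = mex{} = 0
g(1) = mex{0} = 1
g(2) = mex{1} = 0
g(3) = mex{0} = 1
g(4) = mex{0,1} = 2
g(5) = mex{1,2} = 0
g(6) = mex{0} = 1
g(7) = mex{1} = 0
So g(7) = 0.

0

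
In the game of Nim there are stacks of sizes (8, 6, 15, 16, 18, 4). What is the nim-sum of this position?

Nim-sum: 8 ^ 6 ^ 15 ^ 16 ^ 18 ^ 4 = 7.

7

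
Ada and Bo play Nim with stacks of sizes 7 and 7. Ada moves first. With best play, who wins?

Compute the nim-sum pairwise:
7 ^ 7 = 0
The nim-sum is 0, so this is a P-position: the player to move is in a losing position under optimal play; Ada is about to move from it and so loses — Bo wins.

Bo wins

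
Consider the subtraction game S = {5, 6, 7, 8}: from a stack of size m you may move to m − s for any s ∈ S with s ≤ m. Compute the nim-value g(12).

Grundy values for subtraction set {5, 6, 7, 8}:
g(0) = mex{} = 0
g(1) = mex{} = 0
g(2) = mex{} = 0
g(3) = mex{} = 0
g(4) = mex{} = 0
g(5) = mex{0} = 1
g(6) = mex{0} = 1
g(7) = mex{0} = 1
g(8) = mex{0} = 1
g(9) = mex{0} = 1
g(10) = mex{0,1} = 2
g(11) = mex{0,1} = 2
g(12) = mex{0,1} = 2
So g(12) = 2.

2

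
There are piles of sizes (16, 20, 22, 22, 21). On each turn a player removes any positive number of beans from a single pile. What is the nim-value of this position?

17

In binary:
  10000  (16)
  10100  (20)
  10110  (22)
  10110  (22)
  10101  (21)
  -----
  10001  (17)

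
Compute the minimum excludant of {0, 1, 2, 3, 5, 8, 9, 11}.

The values 0, 1, 2, 3 are all present; 4 is the first non-negative integer missing from the set.

4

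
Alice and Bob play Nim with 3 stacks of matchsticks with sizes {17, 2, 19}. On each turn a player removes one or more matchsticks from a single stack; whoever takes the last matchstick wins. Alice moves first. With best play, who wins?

Nim-sum: 17 ⊕ 2 ⊕ 19 = 0.
The nim-sum is 0, so this is a P-position: the player to move is in a losing position under optimal play; Alice is about to move from it and so loses — Bob wins.

Bob wins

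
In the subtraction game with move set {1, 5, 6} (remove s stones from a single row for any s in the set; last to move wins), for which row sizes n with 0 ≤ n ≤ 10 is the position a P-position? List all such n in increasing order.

Compute g(0), g(1), … for moves {1, 5, 6}:
k:     0  1  2  3  4  5  6  7  8  9 10
g(k):  0  1  0  1  0  1  2  3  2  3  2
The P-positions (g = 0) in 0..10 are 0, 2, 4.

0, 2, 4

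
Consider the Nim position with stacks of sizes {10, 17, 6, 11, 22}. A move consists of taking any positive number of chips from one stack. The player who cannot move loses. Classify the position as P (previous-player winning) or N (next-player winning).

P-position

Compute the nim-sum pairwise:
10 XOR 17 = 27
27 XOR 6 = 29
29 XOR 11 = 22
22 XOR 22 = 0
The nim-sum is 0, so this is a P-position: the player to move is in a losing position under optimal play.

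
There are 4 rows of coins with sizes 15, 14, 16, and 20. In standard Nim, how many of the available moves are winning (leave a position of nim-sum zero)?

Compute the nim-sum pairwise:
15 ⊕ 14 = 1
1 ⊕ 16 = 17
17 ⊕ 20 = 5
The overall nim-sum is X = 5. A row of size p has a winning move iff p XOR X < p (reduce it to p XOR X).
  15: 15 XOR 5 = 10 < 15 — winning move (to 10).
  14: 14 XOR 5 = 11 < 14 — winning move (to 11).
  16: 16 XOR 5 = 21 ≥ 16 — no move.
  20: 20 XOR 5 = 17 < 20 — winning move (to 17).
That gives 3 winning moves.

3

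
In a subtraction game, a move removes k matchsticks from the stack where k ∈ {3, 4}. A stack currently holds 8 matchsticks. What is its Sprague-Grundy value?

0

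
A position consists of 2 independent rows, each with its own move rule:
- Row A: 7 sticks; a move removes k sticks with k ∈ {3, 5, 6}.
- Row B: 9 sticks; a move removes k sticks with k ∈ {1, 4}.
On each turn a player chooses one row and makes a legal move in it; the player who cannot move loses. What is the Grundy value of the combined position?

0

For row A, compute g(0), g(1), … with moves {3, 5, 6}:
g(0) = mex{} = 0
g(1) = mex{} = 0
g(2) = mex{} = 0
g(3) = mex{0} = 1
g(4) = mex{0} = 1
g(5) = mex{0} = 1
g(6) = mex{0,1} = 2
g(7) = mex{0,1} = 2
So g(7) = 2.
Build the Grundy sequence for row B with g(k) = mex{g(k−s) : s ∈ {1, 4}, s ≤ k}:
g(0) = mex{} = 0
g(1) = mex{0} = 1
g(2) = mex{1} = 0
g(3) = mex{0} = 1
g(4) = mex{0,1} = 2
g(5) = mex{1,2} = 0
g(6) = mex{0} = 1
g(7) = mex{1} = 0
g(8) = mex{0,2} = 1
g(9) = mex{0,1} = 2
So g(9) = 2.
By the Sprague-Grundy theorem, the Grundy value of a sum of independent games is the XOR of the component values.
Combined value = 2 XOR 2 = 0.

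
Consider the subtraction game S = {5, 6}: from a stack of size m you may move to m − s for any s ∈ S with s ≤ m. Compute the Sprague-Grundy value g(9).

1

Grundy values for subtraction set {5, 6}:
g(0) = mex{} = 0
g(1) = mex{} = 0
g(2) = mex{} = 0
g(3) = mex{} = 0
g(4) = mex{} = 0
g(5) = mex{0} = 1
g(6) = mex{0} = 1
g(7) = mex{0} = 1
g(8) = mex{0} = 1
g(9) = mex{0} = 1
So g(9) = 1.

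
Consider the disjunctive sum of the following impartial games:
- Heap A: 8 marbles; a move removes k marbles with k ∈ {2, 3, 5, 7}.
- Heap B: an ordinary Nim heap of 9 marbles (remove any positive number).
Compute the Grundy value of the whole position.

Build the Grundy sequence for heap A with g(k) = mex{g(k−s) : s ∈ {2, 3, 5, 7}, s ≤ k}:
g(0) = mex{} = 0
g(1) = mex{} = 0
g(2) = mex{0} = 1
g(3) = mex{0} = 1
g(4) = mex{0,1} = 2
g(5) = mex{0,1} = 2
g(6) = mex{0,1,2} = 3
g(7) = mex{0,1,2} = 3
g(8) = mex{0,1,2,3} = 4
So g(8) = 4.
Heap B is a plain Nim heap of size 9, so its Grundy value is 9.
By the Sprague-Grundy theorem, the Grundy value of a sum of independent games is the XOR of the component values.
Combined value = 4 ⊕ 9 = 13.

13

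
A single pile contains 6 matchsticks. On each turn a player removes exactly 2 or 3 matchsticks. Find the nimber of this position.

Grundy values for subtraction set {2, 3}:
k:     0  1  2  3  4  5  6
g(k):  0  0  1  1  2  0  0
So g(6) = 0.

0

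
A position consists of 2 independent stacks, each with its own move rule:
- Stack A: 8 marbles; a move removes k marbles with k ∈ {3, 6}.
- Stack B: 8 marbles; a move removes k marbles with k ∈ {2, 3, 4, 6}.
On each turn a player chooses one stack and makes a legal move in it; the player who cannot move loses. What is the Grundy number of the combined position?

2

Grundy values for stack A (subtraction set {3, 6}):
g(0) = mex{} = 0
g(1) = mex{} = 0
g(2) = mex{} = 0
g(3) = mex{0} = 1
g(4) = mex{0} = 1
g(5) = mex{0} = 1
g(6) = mex{0,1} = 2
g(7) = mex{0,1} = 2
g(8) = mex{0,1} = 2
So g(8) = 2.
Grundy values for stack B (subtraction set {2, 3, 4, 6}):
k:     0  1  2  3  4  5  6  7  8
g(k):  0  0  1  1  2  2  3  3  0
So g(8) = 0.
By the Sprague-Grundy theorem, the Grundy value of a sum of independent games is the XOR of the component values.
Combined value = 2 ⊕ 0 = 2.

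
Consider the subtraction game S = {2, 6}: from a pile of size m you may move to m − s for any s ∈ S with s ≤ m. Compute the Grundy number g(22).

Compute g(0), g(1), … for moves {2, 6}:
k:     0  1  2  3  4  5  6  7  8  9 10 11 12 13 14 15 16 17 18 19 20 21 22
g(k):  0  0  1  1  0  0  1  1  0  0  1  1  0  0  1  1  0  0  1  1  0  0  1
So g(22) = 1.

1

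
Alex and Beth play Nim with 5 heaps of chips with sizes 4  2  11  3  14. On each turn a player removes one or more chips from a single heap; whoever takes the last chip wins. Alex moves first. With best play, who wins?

Beth wins

Bitwise XOR of the heap sizes:
  0100  (4)
  0010  (2)
  1011  (11)
  0011  (3)
  1110  (14)
  ----
  0000  (0)
The nim-sum is 0, so this is a P-position: the player to move is in a losing position under optimal play; Alex is about to move from it and so loses — Beth wins.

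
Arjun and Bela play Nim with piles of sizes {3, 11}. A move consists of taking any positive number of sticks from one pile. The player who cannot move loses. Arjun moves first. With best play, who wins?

Arjun wins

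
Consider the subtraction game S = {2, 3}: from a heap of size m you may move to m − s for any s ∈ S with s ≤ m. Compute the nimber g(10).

0

Build the Grundy sequence with g(k) = mex{g(k−s) : s ∈ {2, 3}, s ≤ k}:
g(0) = mex{} = 0
g(1) = mex{} = 0
g(2) = mex{0} = 1
g(3) = mex{0} = 1
g(4) = mex{0,1} = 2
g(5) = mex{1} = 0
g(6) = mex{1,2} = 0
g(7) = mex{0,2} = 1
g(8) = mex{0} = 1
g(9) = mex{0,1} = 2
g(10) = mex{1} = 0
So g(10) = 0.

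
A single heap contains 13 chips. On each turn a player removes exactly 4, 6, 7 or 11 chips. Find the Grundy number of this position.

Compute g(0), g(1), … for moves {4, 6, 7, 11}:
k:     0  1  2  3  4  5  6  7  8  9 10 11 12 13
g(k):  0  0  0  0  1  1  1  1  2  2  2  2  3  3
So g(13) = 3.

3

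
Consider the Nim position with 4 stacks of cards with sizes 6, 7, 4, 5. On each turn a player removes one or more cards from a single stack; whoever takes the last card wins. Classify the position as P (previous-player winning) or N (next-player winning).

P-position

Compute the nim-sum pairwise:
6 ^ 7 = 1
1 ^ 4 = 5
5 ^ 5 = 0
The nim-sum is 0, so this is a P-position: the player to move is in a losing position under optimal play.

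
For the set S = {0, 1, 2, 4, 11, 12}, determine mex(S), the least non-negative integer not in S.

The values 0, 1, 2 are all present; 3 is the first non-negative integer missing from the set.

3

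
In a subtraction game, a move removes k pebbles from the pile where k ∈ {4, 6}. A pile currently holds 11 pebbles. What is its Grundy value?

0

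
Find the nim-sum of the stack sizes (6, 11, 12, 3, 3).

1

Nim-sum: 6 XOR 11 XOR 12 XOR 3 XOR 3 = 1.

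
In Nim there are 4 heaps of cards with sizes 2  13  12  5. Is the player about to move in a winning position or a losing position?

Compute the nim-sum pairwise:
2 ^ 13 = 15
15 ^ 12 = 3
3 ^ 5 = 6
The nim-sum is 6 ≠ 0, so this is an N-position: the player to move can win.

Winning position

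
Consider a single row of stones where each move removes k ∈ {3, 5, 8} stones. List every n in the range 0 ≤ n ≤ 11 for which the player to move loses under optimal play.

Compute g(0), g(1), … for moves {3, 5, 8}:
k:     0  1  2  3  4  5  6  7  8  9 10 11
g(k):  0  0  0  1  1  1  2  2  2  3  3  0
The P-positions (g = 0) in 0..11 are 0, 1, 2, 11.

0, 1, 2, 11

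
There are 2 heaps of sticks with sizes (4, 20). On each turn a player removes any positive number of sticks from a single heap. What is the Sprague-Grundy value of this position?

In binary:
  00100  (4)
  10100  (20)
  -----
  10000  (16)

16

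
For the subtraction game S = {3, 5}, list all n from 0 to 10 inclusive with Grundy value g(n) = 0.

0, 1, 2, 8, 9, 10

Build the Grundy sequence with g(k) = mex{g(k−s) : s ∈ {3, 5}, s ≤ k}:
g(0) = mex{} = 0
g(1) = mex{} = 0
g(2) = mex{} = 0
g(3) = mex{0} = 1
g(4) = mex{0} = 1
g(5) = mex{0} = 1
g(6) = mex{0,1} = 2
g(7) = mex{0,1} = 2
g(8) = mex{1} = 0
g(9) = mex{1,2} = 0
g(10) = mex{1,2} = 0
The P-positions (g = 0) in 0..10 are 0, 1, 2, 8, 9, 10.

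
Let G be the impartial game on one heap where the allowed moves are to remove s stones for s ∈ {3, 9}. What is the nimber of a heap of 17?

1

Grundy values for subtraction set {3, 9}:
k:     0  1  2  3  4  5  6  7  8  9 10 11 12 13 14 15 16 17
g(k):  0  0  0  1  1  1  0  0  0  1  1  1  0  0  0  1  1  1
So g(17) = 1.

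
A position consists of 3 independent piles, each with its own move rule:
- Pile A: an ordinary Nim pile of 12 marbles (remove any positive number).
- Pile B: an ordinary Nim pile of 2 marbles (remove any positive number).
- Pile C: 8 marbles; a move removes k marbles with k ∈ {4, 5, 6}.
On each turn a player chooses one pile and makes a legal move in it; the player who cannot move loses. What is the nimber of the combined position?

Pile A is a plain Nim pile of size 12, so its Grundy value is 12.
Pile B is a plain Nim pile of size 2, so its Grundy value is 2.
Grundy values for pile C (subtraction set {4, 5, 6}):
k:     0  1  2  3  4  5  6  7  8
g(k):  0  0  0  0  1  1  1  1  2
So g(8) = 2.
The value of a disjunctive sum is the nim-sum of the parts.
Combined value = 12 XOR 2 XOR 2 = 12.

12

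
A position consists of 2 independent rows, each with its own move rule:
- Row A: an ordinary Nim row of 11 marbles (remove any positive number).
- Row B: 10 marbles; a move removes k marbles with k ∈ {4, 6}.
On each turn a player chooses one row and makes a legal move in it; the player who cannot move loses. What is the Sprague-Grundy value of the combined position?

Row A is a plain Nim row of size 11, so its Grundy value is 11.
For row B, compute g(0), g(1), … with moves {4, 6}:
g(0) = mex{} = 0
g(1) = mex{} = 0
g(2) = mex{} = 0
g(3) = mex{} = 0
g(4) = mex{0} = 1
g(5) = mex{0} = 1
g(6) = mex{0} = 1
g(7) = mex{0} = 1
g(8) = mex{0,1} = 2
g(9) = mex{0,1} = 2
g(10) = mex{1} = 0
So g(10) = 0.
The value of a disjunctive sum is the nim-sum of the parts.
Combined value = 11 XOR 0 = 11.

11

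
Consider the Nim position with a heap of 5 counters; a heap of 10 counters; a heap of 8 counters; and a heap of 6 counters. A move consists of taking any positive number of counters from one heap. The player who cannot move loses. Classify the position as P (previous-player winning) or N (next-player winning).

Compute the nim-sum pairwise:
5 ^ 10 = 15
15 ^ 8 = 7
7 ^ 6 = 1
The nim-sum is 1 ≠ 0, so this is an N-position: the player to move can win.

N-position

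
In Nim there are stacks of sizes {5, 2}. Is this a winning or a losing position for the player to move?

Nim-sum: 5 XOR 2 = 7.
The nim-sum is 7 ≠ 0, so this is an N-position: the player to move can win.

Winning position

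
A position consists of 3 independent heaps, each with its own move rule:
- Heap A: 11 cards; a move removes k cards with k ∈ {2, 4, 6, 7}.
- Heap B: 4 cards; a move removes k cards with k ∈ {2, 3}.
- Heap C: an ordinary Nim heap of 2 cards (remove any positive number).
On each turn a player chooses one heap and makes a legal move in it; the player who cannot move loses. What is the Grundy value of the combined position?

1

For heap A, compute g(0), g(1), … with moves {2, 4, 6, 7}:
k:     0  1  2  3  4  5  6  7  8  9 10 11
g(k):  0  0  1  1  2  2  3  3  4  0  0  1
So g(11) = 1.
Build the Grundy sequence for heap B with g(k) = mex{g(k−s) : s ∈ {2, 3}, s ≤ k}:
k:     0  1  2  3  4
g(k):  0  0  1  1  2
So g(4) = 2.
Heap C is a plain Nim heap of size 2, so its Grundy value is 2.
The value of a disjunctive sum is the nim-sum of the parts.
Combined value = 1 ⊕ 2 ⊕ 2 = 1.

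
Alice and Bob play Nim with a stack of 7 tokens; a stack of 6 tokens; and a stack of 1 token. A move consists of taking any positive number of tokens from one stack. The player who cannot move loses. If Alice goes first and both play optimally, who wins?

Nim-sum: 7 XOR 6 XOR 1 = 0.
The nim-sum is 0, so this is a P-position: the player to move is in a losing position under optimal play; Alice is about to move from it and so loses — Bob wins.

Bob wins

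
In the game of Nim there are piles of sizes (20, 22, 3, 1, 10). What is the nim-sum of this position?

10

In binary:
  10100  (20)
  10110  (22)
  00011  (3)
  00001  (1)
  01010  (10)
  -----
  01010  (10)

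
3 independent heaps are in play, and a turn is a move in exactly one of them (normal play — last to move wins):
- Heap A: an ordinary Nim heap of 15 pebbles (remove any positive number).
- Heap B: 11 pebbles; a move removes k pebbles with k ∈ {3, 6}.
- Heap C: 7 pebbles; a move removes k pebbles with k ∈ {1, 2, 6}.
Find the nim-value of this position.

Heap A is a plain Nim heap of size 15, so its Grundy value is 15.
Build the Grundy sequence for heap B with g(k) = mex{g(k−s) : s ∈ {3, 6}, s ≤ k}:
g(0) = mex{} = 0
g(1) = mex{} = 0
g(2) = mex{} = 0
g(3) = mex{0} = 1
g(4) = mex{0} = 1
g(5) = mex{0} = 1
g(6) = mex{0,1} = 2
g(7) = mex{0,1} = 2
g(8) = mex{0,1} = 2
g(9) = mex{1,2} = 0
g(10) = mex{1,2} = 0
g(11) = mex{1,2} = 0
So g(11) = 0.
Grundy values for heap C (subtraction set {1, 2, 6}):
k:     0  1  2  3  4  5  6  7
g(k):  0  1  2  0  1  2  3  0
So g(7) = 0.
By the Sprague-Grundy theorem, the Grundy value of a sum of independent games is the XOR of the component values.
Combined value = 15 ⊕ 0 ⊕ 0 = 15.

15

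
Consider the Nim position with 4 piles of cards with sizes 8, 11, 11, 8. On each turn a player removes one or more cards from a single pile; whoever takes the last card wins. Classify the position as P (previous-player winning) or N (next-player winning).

P-position

Write each in binary and XOR column by column:
  1000  (8)
  1011  (11)
  1011  (11)
  1000  (8)
  ----
  0000  (0)
The nim-sum is 0, so this is a P-position: the player to move is in a losing position under optimal play.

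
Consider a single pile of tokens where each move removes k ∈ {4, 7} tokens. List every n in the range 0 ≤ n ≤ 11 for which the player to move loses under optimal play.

0, 1, 2, 3, 11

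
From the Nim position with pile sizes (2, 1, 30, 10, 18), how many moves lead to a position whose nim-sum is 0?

1

Bitwise XOR of the heap sizes:
  00010  (2)
  00001  (1)
  11110  (30)
  01010  (10)
  10010  (18)
  -----
  00101  (5)
The overall nim-sum is X = 5. A pile of size p has a winning move iff p XOR X < p (reduce it to p XOR X).
  2: 2 XOR 5 = 7 ≥ 2 — no move.
  1: 1 XOR 5 = 4 ≥ 1 — no move.
  30: 30 XOR 5 = 27 < 30 — winning move (to 27).
  10: 10 XOR 5 = 15 ≥ 10 — no move.
  18: 18 XOR 5 = 23 ≥ 18 — no move.
That gives 1 winning move.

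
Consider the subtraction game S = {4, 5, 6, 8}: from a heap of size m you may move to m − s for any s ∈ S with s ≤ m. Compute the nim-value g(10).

Compute g(0), g(1), … for moves {4, 5, 6, 8}:
g(0) = mex{} = 0
g(1) = mex{} = 0
g(2) = mex{} = 0
g(3) = mex{} = 0
g(4) = mex{0} = 1
g(5) = mex{0} = 1
g(6) = mex{0} = 1
g(7) = mex{0} = 1
g(8) = mex{0,1} = 2
g(9) = mex{0,1} = 2
g(10) = mex{0,1} = 2
So g(10) = 2.

2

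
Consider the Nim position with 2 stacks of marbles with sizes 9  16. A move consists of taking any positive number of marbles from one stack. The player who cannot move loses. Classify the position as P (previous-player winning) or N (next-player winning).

Nim-sum: 9 ⊕ 16 = 25.
The nim-sum is 25 ≠ 0, so this is an N-position: the player to move can win.

N-position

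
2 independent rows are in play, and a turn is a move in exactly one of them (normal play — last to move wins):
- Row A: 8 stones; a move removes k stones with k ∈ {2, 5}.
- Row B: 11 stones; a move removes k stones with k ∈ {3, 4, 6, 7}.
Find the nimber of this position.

For row A, compute g(0), g(1), … with moves {2, 5}:
k:     0  1  2  3  4  5  6  7  8
g(k):  0  0  1  1  0  2  1  0  0
So g(8) = 0.
Build the Grundy sequence for row B with g(k) = mex{g(k−s) : s ∈ {3, 4, 6, 7}, s ≤ k}:
k:     0  1  2  3  4  5  6  7  8  9 10 11
g(k):  0  0  0  1  1  1  2  2  2  3  0  0
So g(11) = 0.
By the Sprague-Grundy theorem, the Grundy value of a sum of independent games is the XOR of the component values.
Combined value = 0 XOR 0 = 0.

0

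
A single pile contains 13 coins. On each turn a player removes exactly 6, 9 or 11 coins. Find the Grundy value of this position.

2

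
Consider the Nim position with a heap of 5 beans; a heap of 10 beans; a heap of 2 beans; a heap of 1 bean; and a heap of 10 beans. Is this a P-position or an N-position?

Bitwise XOR of the heap sizes:
  0101  (5)
  1010  (10)
  0010  (2)
  0001  (1)
  1010  (10)
  ----
  0110  (6)
The nim-sum is 6 ≠ 0, so this is an N-position: the player to move can win.

N-position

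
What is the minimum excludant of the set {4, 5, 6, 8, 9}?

0

0 is not in the set, so the mex is 0.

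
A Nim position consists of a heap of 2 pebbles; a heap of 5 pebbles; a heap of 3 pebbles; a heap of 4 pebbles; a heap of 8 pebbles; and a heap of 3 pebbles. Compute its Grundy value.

11

Write each in binary and XOR column by column:
  0010  (2)
  0101  (5)
  0011  (3)
  0100  (4)
  1000  (8)
  0011  (3)
  ----
  1011  (11)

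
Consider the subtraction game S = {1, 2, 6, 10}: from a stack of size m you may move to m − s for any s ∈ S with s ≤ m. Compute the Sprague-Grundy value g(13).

Grundy values for subtraction set {1, 2, 6, 10}:
k:     0  1  2  3  4  5  6  7  8  9 10 11 12 13
g(k):  0  1  2  0  1  2  3  0  1  2  3  0  1  2
So g(13) = 2.

2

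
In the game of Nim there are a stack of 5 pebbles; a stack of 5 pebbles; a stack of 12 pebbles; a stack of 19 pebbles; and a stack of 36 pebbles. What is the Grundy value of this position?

Bitwise XOR of the heap sizes:
  000101  (5)
  000101  (5)
  001100  (12)
  010011  (19)
  100100  (36)
  ------
  111011  (59)

59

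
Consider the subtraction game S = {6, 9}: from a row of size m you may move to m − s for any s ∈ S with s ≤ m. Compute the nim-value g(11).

1

Compute g(0), g(1), … for moves {6, 9}:
g(0) = mex{} = 0
g(1) = mex{} = 0
g(2) = mex{} = 0
g(3) = mex{} = 0
g(4) = mex{} = 0
g(5) = mex{} = 0
g(6) = mex{0} = 1
g(7) = mex{0} = 1
g(8) = mex{0} = 1
g(9) = mex{0} = 1
g(10) = mex{0} = 1
g(11) = mex{0} = 1
So g(11) = 1.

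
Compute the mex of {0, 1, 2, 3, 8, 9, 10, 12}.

4

The values 0, 1, 2, 3 are all present; 4 is the first non-negative integer missing from the set.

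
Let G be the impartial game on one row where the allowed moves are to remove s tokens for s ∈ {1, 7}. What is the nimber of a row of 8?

Build the Grundy sequence with g(k) = mex{g(k−s) : s ∈ {1, 7}, s ≤ k}:
g(0) = mex{} = 0
g(1) = mex{0} = 1
g(2) = mex{1} = 0
g(3) = mex{0} = 1
g(4) = mex{1} = 0
g(5) = mex{0} = 1
g(6) = mex{1} = 0
g(7) = mex{0} = 1
g(8) = mex{1} = 0
So g(8) = 0.

0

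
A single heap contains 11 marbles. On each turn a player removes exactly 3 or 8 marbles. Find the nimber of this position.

0

Build the Grundy sequence with g(k) = mex{g(k−s) : s ∈ {3, 8}, s ≤ k}:
g(0) = mex{} = 0
g(1) = mex{} = 0
g(2) = mex{} = 0
g(3) = mex{0} = 1
g(4) = mex{0} = 1
g(5) = mex{0} = 1
g(6) = mex{1} = 0
g(7) = mex{1} = 0
g(8) = mex{0,1} = 2
g(9) = mex{0} = 1
g(10) = mex{0} = 1
g(11) = mex{1,2} = 0
So g(11) = 0.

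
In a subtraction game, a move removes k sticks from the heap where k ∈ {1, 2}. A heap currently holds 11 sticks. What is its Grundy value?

Compute g(0), g(1), … for moves {1, 2}:
k:     0  1  2  3  4  5  6  7  8  9 10 11
g(k):  0  1  2  0  1  2  0  1  2  0  1  2
So g(11) = 2.

2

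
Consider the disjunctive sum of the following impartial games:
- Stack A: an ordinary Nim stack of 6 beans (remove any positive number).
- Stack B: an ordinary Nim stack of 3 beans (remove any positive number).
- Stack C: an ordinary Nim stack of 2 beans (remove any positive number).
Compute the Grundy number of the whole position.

7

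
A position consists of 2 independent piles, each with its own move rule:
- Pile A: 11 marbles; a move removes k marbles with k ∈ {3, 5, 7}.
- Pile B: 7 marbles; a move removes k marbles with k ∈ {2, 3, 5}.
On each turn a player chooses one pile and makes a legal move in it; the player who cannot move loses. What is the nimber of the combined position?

0

Grundy values for pile A (subtraction set {3, 5, 7}):
k:     0  1  2  3  4  5  6  7  8  9 10 11
g(k):  0  0  0  1  1  1  2  2  2  3  0  0
So g(11) = 0.
Build the Grundy sequence for pile B with g(k) = mex{g(k−s) : s ∈ {2, 3, 5}, s ≤ k}:
k:     0  1  2  3  4  5  6  7
g(k):  0  0  1  1  2  2  3  0
So g(7) = 0.
The value of a disjunctive sum is the nim-sum of the parts.
Combined value = 0 ⊕ 0 = 0.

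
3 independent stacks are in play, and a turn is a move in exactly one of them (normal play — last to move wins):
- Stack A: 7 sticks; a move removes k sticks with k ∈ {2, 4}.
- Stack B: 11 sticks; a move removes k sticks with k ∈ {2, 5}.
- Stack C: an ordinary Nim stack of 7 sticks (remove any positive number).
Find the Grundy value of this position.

7

Build the Grundy sequence for stack A with g(k) = mex{g(k−s) : s ∈ {2, 4}, s ≤ k}:
g(0) = mex{} = 0
g(1) = mex{} = 0
g(2) = mex{0} = 1
g(3) = mex{0} = 1
g(4) = mex{0,1} = 2
g(5) = mex{0,1} = 2
g(6) = mex{1,2} = 0
g(7) = mex{1,2} = 0
So g(7) = 0.
For stack B, compute g(0), g(1), … with moves {2, 5}:
g(0) = mex{} = 0
g(1) = mex{} = 0
g(2) = mex{0} = 1
g(3) = mex{0} = 1
g(4) = mex{1} = 0
g(5) = mex{0,1} = 2
g(6) = mex{0} = 1
g(7) = mex{1,2} = 0
g(8) = mex{1} = 0
g(9) = mex{0} = 1
g(10) = mex{0,2} = 1
g(11) = mex{1} = 0
So g(11) = 0.
Stack C is a plain Nim stack of size 7, so its Grundy value is 7.
The value of a disjunctive sum is the nim-sum of the parts.
Combined value = 0 ⊕ 0 ⊕ 7 = 7.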